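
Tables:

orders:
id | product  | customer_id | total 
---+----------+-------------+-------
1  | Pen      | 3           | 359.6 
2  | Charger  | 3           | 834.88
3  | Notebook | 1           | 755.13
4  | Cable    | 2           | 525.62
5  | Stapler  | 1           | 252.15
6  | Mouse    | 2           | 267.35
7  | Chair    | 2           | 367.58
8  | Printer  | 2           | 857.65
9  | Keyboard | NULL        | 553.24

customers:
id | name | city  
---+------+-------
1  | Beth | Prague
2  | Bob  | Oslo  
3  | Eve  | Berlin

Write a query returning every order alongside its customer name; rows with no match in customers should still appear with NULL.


LEFT JOIN keeps every row from orders (the left table); where customer_id has no match in customers, the customer columns become NULL. Walk through each order:
  - order 1 (Pen): customer_id=3 -> matches Eve
  - order 2 (Charger): customer_id=3 -> matches Eve
  - order 3 (Notebook): customer_id=1 -> matches Beth
  - order 4 (Cable): customer_id=2 -> matches Bob
  - order 5 (Stapler): customer_id=1 -> matches Beth
  - order 6 (Mouse): customer_id=2 -> matches Bob
  - order 7 (Chair): customer_id=2 -> matches Bob
  - order 8 (Printer): customer_id=2 -> matches Bob
  - order 9 (Keyboard): customer_id=NULL, no match -> kept with NULL
All 9 rows appear; 1 has NULL customer.

SQL:
SELECT a.product, b.name AS customer
FROM orders a
LEFT JOIN customers b ON a.customer_id = b.id

Result:
product  | customer
---------+---------
Pen      | Eve     
Charger  | Eve     
Notebook | Beth    
Cable    | Bob     
Stapler  | Beth    
Mouse    | Bob     
Chair    | Bob     
Printer  | Bob     
Keyboard | NULL    


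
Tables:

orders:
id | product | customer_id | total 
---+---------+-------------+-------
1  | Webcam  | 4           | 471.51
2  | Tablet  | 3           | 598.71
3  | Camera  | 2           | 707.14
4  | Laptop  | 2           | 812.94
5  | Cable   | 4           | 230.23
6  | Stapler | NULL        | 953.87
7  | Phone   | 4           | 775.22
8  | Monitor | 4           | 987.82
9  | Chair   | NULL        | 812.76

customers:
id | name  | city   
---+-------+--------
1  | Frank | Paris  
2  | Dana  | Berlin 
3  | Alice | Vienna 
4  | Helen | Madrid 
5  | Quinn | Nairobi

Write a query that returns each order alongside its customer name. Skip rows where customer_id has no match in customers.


INNER JOIN keeps only orders rows whose customer_id matches an id in customers. Walk through each order:
  - order 1 (Webcam): customer_id=4 -> matches Helen
  - order 2 (Tablet): customer_id=3 -> matches Alice
  - order 3 (Camera): customer_id=2 -> matches Dana
  - order 4 (Laptop): customer_id=2 -> matches Dana
  - order 5 (Cable): customer_id=4 -> matches Helen
  - order 6 (Stapler): customer_id=NULL, no match -> dropped
  - order 7 (Phone): customer_id=4 -> matches Helen
  - order 8 (Monitor): customer_id=4 -> matches Helen
  - order 9 (Chair): customer_id=NULL, no match -> dropped
So 2 of 9 rows are dropped.

SQL:
SELECT a.product, b.name AS customer
FROM orders a
INNER JOIN customers b ON a.customer_id = b.id

Result:
product | customer
--------+---------
Webcam  | Helen   
Tablet  | Alice   
Camera  | Dana    
Laptop  | Dana    
Cable   | Helen   
Phone   | Helen   
Monitor | Helen   


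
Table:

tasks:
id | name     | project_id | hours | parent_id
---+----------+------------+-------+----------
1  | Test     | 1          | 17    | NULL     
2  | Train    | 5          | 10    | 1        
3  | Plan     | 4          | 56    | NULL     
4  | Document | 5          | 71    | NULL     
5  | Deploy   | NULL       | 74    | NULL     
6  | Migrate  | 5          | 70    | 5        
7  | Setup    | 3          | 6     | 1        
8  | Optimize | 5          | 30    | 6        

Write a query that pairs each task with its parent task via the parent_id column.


This is a self-join: tasks is joined to a second copy of itself, matching each row's parent_id to another row's id. Use LEFT JOIN so rows with parent_id=NULL are kept.
  - task 1 (Test): parent_id=NULL -> NULL
  - task 2 (Train): parent_id=1 -> Test
  - task 3 (Plan): parent_id=NULL -> NULL
  - task 4 (Document): parent_id=NULL -> NULL
  - task 5 (Deploy): parent_id=NULL -> NULL
  - task 6 (Migrate): parent_id=5 -> Deploy
  - task 7 (Setup): parent_id=1 -> Test
  - task 8 (Optimize): parent_id=6 -> Migrate

SQL:
SELECT a.name AS item, b.name AS parent
FROM tasks a
LEFT JOIN tasks b ON a.parent_id = b.id

Result:
item     | parent 
---------+--------
Test     | NULL   
Train    | Test   
Plan     | NULL   
Document | NULL   
Deploy   | NULL   
Migrate  | Deploy 
Setup    | Test   
Optimize | Migrate


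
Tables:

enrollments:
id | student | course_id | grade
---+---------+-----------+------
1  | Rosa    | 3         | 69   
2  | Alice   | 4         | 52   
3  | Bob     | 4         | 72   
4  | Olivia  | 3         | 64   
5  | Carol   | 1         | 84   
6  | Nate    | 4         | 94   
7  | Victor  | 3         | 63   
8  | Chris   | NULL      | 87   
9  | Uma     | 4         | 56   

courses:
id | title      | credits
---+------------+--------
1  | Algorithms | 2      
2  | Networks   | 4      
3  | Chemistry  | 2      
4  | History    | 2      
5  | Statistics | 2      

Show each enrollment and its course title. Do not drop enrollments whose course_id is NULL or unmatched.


LEFT JOIN keeps every row from enrollments (the left table); where course_id has no match in courses, the course columns become NULL. Walk through each enrollment:
  - enrollment 1 (Rosa): course_id=3 -> matches Chemistry
  - enrollment 2 (Alice): course_id=4 -> matches History
  - enrollment 3 (Bob): course_id=4 -> matches History
  - enrollment 4 (Olivia): course_id=3 -> matches Chemistry
  - enrollment 5 (Carol): course_id=1 -> matches Algorithms
  - enrollment 6 (Nate): course_id=4 -> matches History
  - enrollment 7 (Victor): course_id=3 -> matches Chemistry
  - enrollment 8 (Chris): course_id=NULL, no match -> kept with NULL
  - enrollment 9 (Uma): course_id=4 -> matches History
All 9 rows appear; 1 has NULL course.

SQL:
SELECT a.student, b.title AS course
FROM enrollments a
LEFT JOIN courses b ON a.course_id = b.id

Result:
student | course    
--------+-----------
Rosa    | Chemistry 
Alice   | History   
Bob     | History   
Olivia  | Chemistry 
Carol   | Algorithms
Nate    | History   
Victor  | Chemistry 
Chris   | NULL      
Uma     | History   


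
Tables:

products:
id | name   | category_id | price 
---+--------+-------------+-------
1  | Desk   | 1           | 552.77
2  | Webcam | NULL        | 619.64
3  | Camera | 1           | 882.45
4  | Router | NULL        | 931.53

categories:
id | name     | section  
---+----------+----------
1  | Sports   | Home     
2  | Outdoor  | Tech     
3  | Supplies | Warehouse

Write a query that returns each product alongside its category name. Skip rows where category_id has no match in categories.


INNER JOIN keeps only products rows whose category_id matches an id in categories. Walk through each product:
  - product 1 (Desk): category_id=1 -> matches Sports
  - product 2 (Webcam): category_id=NULL, no match -> dropped
  - product 3 (Camera): category_id=1 -> matches Sports
  - product 4 (Router): category_id=NULL, no match -> dropped
So 2 of 4 rows are dropped.

SQL:
SELECT a.name, b.name AS category
FROM products a
INNER JOIN categories b ON a.category_id = b.id

Result:
name   | category
-------+---------
Desk   | Sports  
Camera | Sports  


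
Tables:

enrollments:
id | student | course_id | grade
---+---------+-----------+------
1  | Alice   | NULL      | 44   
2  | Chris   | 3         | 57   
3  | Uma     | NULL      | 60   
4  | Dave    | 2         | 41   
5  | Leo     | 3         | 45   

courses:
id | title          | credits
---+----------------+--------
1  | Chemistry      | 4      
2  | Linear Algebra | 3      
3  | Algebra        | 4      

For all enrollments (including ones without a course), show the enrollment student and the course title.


LEFT JOIN keeps every row from enrollments (the left table); where course_id has no match in courses, the course columns become NULL. Walk through each enrollment:
  - enrollment 1 (Alice): course_id=NULL, no match -> kept with NULL
  - enrollment 2 (Chris): course_id=3 -> matches Algebra
  - enrollment 3 (Uma): course_id=NULL, no match -> kept with NULL
  - enrollment 4 (Dave): course_id=2 -> matches Linear Algebra
  - enrollment 5 (Leo): course_id=3 -> matches Algebra
All 5 rows appear; 2 have NULL course.

SQL:
SELECT a.student, b.title AS course
FROM enrollments a
LEFT JOIN courses b ON a.course_id = b.id

Result:
student | course        
--------+---------------
Alice   | NULL          
Chris   | Algebra       
Uma     | NULL          
Dave    | Linear Algebra
Leo     | Algebra       


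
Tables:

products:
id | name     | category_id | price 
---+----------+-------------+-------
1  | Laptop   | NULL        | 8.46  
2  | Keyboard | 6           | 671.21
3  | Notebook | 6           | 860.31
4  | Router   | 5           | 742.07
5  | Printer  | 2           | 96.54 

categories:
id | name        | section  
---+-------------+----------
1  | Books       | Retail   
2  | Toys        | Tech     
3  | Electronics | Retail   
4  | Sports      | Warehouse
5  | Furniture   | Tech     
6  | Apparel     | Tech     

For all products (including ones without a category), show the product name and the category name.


LEFT JOIN keeps every row from products (the left table); where category_id has no match in categories, the category columns become NULL. Walk through each product:
  - product 1 (Laptop): category_id=NULL, no match -> kept with NULL
  - product 2 (Keyboard): category_id=6 -> matches Apparel
  - product 3 (Notebook): category_id=6 -> matches Apparel
  - product 4 (Router): category_id=5 -> matches Furniture
  - product 5 (Printer): category_id=2 -> matches Toys
All 5 rows appear; 1 has NULL category.

SQL:
SELECT a.name, b.name AS category
FROM products a
LEFT JOIN categories b ON a.category_id = b.id

Result:
name     | category 
---------+----------
Laptop   | NULL     
Keyboard | Apparel  
Notebook | Apparel  
Router   | Furniture
Printer  | Toys     


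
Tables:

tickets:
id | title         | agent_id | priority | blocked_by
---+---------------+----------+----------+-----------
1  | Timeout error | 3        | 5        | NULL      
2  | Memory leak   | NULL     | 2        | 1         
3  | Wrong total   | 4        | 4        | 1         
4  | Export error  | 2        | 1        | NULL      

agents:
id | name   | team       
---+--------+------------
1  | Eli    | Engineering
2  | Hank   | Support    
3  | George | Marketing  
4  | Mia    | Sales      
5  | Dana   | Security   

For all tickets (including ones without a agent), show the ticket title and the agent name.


LEFT JOIN keeps every row from tickets (the left table); where agent_id has no match in agents, the agent columns become NULL. Walk through each ticket:
  - ticket 1 (Timeout error): agent_id=3 -> matches George
  - ticket 2 (Memory leak): agent_id=NULL, no match -> kept with NULL
  - ticket 3 (Wrong total): agent_id=4 -> matches Mia
  - ticket 4 (Export error): agent_id=2 -> matches Hank
All 4 rows appear; 1 has NULL agent.

SQL:
SELECT a.title, b.name AS agent
FROM tickets a
LEFT JOIN agents b ON a.agent_id = b.id

Result:
title         | agent 
--------------+-------
Timeout error | George
Memory leak   | NULL  
Wrong total   | Mia   
Export error  | Hank  


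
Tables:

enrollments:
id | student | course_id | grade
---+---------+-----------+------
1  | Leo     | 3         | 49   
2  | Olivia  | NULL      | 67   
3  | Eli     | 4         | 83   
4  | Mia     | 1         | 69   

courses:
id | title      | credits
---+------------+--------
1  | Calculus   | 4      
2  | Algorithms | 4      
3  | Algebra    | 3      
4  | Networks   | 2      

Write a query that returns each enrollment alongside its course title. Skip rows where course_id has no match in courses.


INNER JOIN keeps only enrollments rows whose course_id matches an id in courses. Walk through each enrollment:
  - enrollment 1 (Leo): course_id=3 -> matches Algebra
  - enrollment 2 (Olivia): course_id=NULL, no match -> dropped
  - enrollment 3 (Eli): course_id=4 -> matches Networks
  - enrollment 4 (Mia): course_id=1 -> matches Calculus
So 1 of 4 rows is dropped.

SQL:
SELECT a.student, b.title AS course
FROM enrollments a
INNER JOIN courses b ON a.course_id = b.id

Result:
student | course  
--------+---------
Leo     | Algebra 
Eli     | Networks
Mia     | Calculus


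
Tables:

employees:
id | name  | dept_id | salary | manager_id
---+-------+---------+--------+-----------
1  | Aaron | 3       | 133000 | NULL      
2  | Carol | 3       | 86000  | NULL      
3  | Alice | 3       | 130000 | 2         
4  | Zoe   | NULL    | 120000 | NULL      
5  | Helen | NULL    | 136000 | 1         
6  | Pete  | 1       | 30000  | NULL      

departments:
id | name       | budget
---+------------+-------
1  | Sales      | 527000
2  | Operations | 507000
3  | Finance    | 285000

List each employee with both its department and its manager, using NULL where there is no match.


Two LEFT JOINs from the same base table employees: one to departments via dept_id, one to employees itself via manager_id. Both are LEFT so every employee is preserved.
Match against departments:
  - employee 1 (Aaron): dept_id=3 -> matches Finance
  - employee 2 (Carol): dept_id=3 -> matches Finance
  - employee 3 (Alice): dept_id=3 -> matches Finance
  - employee 4 (Zoe): dept_id=NULL, no match -> kept with NULL
  - employee 5 (Helen): dept_id=NULL, no match -> kept with NULL
  - employee 6 (Pete): dept_id=1 -> matches Sales
Match against employees (self):
  - employee 1 (Aaron): manager_id=NULL -> NULL
  - employee 2 (Carol): manager_id=NULL -> NULL
  - employee 3 (Alice): manager_id=2 -> Carol
  - employee 4 (Zoe): manager_id=NULL -> NULL
  - employee 5 (Helen): manager_id=1 -> Aaron
  - employee 6 (Pete): manager_id=NULL -> NULL

SQL:
SELECT a.name, b.name AS department, c.name AS manager
FROM employees a
LEFT JOIN departments b ON a.dept_id = b.id
LEFT JOIN employees c ON a.manager_id = c.id

Result:
name  | department | manager
------+------------+--------
Aaron | Finance    | NULL   
Carol | Finance    | NULL   
Alice | Finance    | Carol  
Zoe   | NULL       | NULL   
Helen | NULL       | Aaron  
Pete  | Sales      | NULL   


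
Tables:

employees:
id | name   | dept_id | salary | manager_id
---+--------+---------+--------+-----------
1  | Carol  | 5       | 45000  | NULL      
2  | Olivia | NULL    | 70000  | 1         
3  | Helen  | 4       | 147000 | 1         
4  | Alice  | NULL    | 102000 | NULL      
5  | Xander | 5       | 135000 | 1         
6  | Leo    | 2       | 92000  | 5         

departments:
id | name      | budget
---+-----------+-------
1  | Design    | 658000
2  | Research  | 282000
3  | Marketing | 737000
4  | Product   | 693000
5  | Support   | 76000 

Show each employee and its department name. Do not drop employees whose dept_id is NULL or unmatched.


LEFT JOIN keeps every row from employees (the left table); where dept_id has no match in departments, the department columns become NULL. Walk through each employee:
  - employee 1 (Carol): dept_id=5 -> matches Support
  - employee 2 (Olivia): dept_id=NULL, no match -> kept with NULL
  - employee 3 (Helen): dept_id=4 -> matches Product
  - employee 4 (Alice): dept_id=NULL, no match -> kept with NULL
  - employee 5 (Xander): dept_id=5 -> matches Support
  - employee 6 (Leo): dept_id=2 -> matches Research
All 6 rows appear; 2 have NULL department.

SQL:
SELECT a.name, b.name AS department
FROM employees a
LEFT JOIN departments b ON a.dept_id = b.id

Result:
name   | department
-------+-----------
Carol  | Support   
Olivia | NULL      
Helen  | Product   
Alice  | NULL      
Xander | Support   
Leo    | Research  


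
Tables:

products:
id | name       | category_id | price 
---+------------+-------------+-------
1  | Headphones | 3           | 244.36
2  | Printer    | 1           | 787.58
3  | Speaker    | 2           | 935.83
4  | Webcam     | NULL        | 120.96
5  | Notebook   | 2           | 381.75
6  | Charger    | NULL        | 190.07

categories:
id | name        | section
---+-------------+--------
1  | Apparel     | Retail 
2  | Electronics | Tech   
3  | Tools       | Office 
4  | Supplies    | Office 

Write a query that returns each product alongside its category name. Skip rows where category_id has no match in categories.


INNER JOIN keeps only products rows whose category_id matches an id in categories. Walk through each product:
  - product 1 (Headphones): category_id=3 -> matches Tools
  - product 2 (Printer): category_id=1 -> matches Apparel
  - product 3 (Speaker): category_id=2 -> matches Electronics
  - product 4 (Webcam): category_id=NULL, no match -> dropped
  - product 5 (Notebook): category_id=2 -> matches Electronics
  - product 6 (Charger): category_id=NULL, no match -> dropped
So 2 of 6 rows are dropped.

SQL:
SELECT a.name, b.name AS category
FROM products a
INNER JOIN categories b ON a.category_id = b.id

Result:
name       | category   
-----------+------------
Headphones | Tools      
Printer    | Apparel    
Speaker    | Electronics
Notebook   | Electronics


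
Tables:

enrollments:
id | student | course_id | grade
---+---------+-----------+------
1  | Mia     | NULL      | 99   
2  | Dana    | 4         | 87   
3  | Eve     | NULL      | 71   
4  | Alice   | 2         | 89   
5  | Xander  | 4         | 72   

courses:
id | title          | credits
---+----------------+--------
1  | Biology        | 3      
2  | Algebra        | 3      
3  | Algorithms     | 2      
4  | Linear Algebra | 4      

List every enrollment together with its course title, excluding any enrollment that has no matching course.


INNER JOIN keeps only enrollments rows whose course_id matches an id in courses. Walk through each enrollment:
  - enrollment 1 (Mia): course_id=NULL, no match -> dropped
  - enrollment 2 (Dana): course_id=4 -> matches Linear Algebra
  - enrollment 3 (Eve): course_id=NULL, no match -> dropped
  - enrollment 4 (Alice): course_id=2 -> matches Algebra
  - enrollment 5 (Xander): course_id=4 -> matches Linear Algebra
So 2 of 5 rows are dropped.

SQL:
SELECT a.student, b.title AS course
FROM enrollments a
INNER JOIN courses b ON a.course_id = b.id

Result:
student | course        
--------+---------------
Dana    | Linear Algebra
Alice   | Algebra       
Xander  | Linear Algebra


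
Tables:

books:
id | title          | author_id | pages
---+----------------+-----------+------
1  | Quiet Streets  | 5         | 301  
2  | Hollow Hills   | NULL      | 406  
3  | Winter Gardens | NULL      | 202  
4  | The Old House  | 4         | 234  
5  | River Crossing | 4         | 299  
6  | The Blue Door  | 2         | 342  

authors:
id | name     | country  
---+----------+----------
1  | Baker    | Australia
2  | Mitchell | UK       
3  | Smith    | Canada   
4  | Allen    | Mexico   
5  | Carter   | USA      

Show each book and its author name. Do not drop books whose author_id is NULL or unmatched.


LEFT JOIN keeps every row from books (the left table); where author_id has no match in authors, the author columns become NULL. Walk through each book:
  - book 1 (Quiet Streets): author_id=5 -> matches Carter
  - book 2 (Hollow Hills): author_id=NULL, no match -> kept with NULL
  - book 3 (Winter Gardens): author_id=NULL, no match -> kept with NULL
  - book 4 (The Old House): author_id=4 -> matches Allen
  - book 5 (River Crossing): author_id=4 -> matches Allen
  - book 6 (The Blue Door): author_id=2 -> matches Mitchell
All 6 rows appear; 2 have NULL author.

SQL:
SELECT a.title, b.name AS author
FROM books a
LEFT JOIN authors b ON a.author_id = b.id

Result:
title          | author  
---------------+---------
Quiet Streets  | Carter  
Hollow Hills   | NULL    
Winter Gardens | NULL    
The Old House  | Allen   
River Crossing | Allen   
The Blue Door  | Mitchell


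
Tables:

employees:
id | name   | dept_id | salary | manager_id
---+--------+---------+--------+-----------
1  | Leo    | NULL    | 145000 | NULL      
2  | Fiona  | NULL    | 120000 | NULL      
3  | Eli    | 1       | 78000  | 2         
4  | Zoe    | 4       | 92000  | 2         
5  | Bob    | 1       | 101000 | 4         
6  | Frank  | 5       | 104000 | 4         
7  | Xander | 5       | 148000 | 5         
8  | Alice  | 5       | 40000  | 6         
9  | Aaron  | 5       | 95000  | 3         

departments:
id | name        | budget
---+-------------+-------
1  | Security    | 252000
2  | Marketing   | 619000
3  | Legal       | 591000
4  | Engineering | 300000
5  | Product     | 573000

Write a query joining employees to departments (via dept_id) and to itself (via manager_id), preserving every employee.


Two LEFT JOINs from the same base table employees: one to departments via dept_id, one to employees itself via manager_id. Both are LEFT so every employee is preserved.
Match against departments:
  - employee 1 (Leo): dept_id=NULL, no match -> kept with NULL
  - employee 2 (Fiona): dept_id=NULL, no match -> kept with NULL
  - employee 3 (Eli): dept_id=1 -> matches Security
  - employee 4 (Zoe): dept_id=4 -> matches Engineering
  - employee 5 (Bob): dept_id=1 -> matches Security
  - employee 6 (Frank): dept_id=5 -> matches Product
  - employee 7 (Xander): dept_id=5 -> matches Product
  - employee 8 (Alice): dept_id=5 -> matches Product
  - employee 9 (Aaron): dept_id=5 -> matches Product
Match against employees (self):
  - employee 1 (Leo): manager_id=NULL -> NULL
  - employee 2 (Fiona): manager_id=NULL -> NULL
  - employee 3 (Eli): manager_id=2 -> Fiona
  - employee 4 (Zoe): manager_id=2 -> Fiona
  - employee 5 (Bob): manager_id=4 -> Zoe
  - employee 6 (Frank): manager_id=4 -> Zoe
  - employee 7 (Xander): manager_id=5 -> Bob
  - employee 8 (Alice): manager_id=6 -> Frank
  - employee 9 (Aaron): manager_id=3 -> Eli

SQL:
SELECT a.name, b.name AS department, c.name AS manager
FROM employees a
LEFT JOIN departments b ON a.dept_id = b.id
LEFT JOIN employees c ON a.manager_id = c.id

Result:
name   | department  | manager
-------+-------------+--------
Leo    | NULL        | NULL   
Fiona  | NULL        | NULL   
Eli    | Security    | Fiona  
Zoe    | Engineering | Fiona  
Bob    | Security    | Zoe    
Frank  | Product     | Zoe    
Xander | Product     | Bob    
Alice  | Product     | Frank  
Aaron  | Product     | Eli    


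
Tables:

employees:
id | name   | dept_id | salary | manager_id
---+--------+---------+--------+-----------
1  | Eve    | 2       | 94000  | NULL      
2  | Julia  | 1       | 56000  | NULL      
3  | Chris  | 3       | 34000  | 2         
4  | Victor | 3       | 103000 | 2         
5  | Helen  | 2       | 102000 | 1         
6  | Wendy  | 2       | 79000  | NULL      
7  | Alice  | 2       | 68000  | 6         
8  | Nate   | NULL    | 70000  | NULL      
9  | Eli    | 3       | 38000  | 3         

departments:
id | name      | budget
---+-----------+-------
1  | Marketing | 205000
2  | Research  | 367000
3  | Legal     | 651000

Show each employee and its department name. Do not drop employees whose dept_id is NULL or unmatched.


LEFT JOIN keeps every row from employees (the left table); where dept_id has no match in departments, the department columns become NULL. Walk through each employee:
  - employee 1 (Eve): dept_id=2 -> matches Research
  - employee 2 (Julia): dept_id=1 -> matches Marketing
  - employee 3 (Chris): dept_id=3 -> matches Legal
  - employee 4 (Victor): dept_id=3 -> matches Legal
  - employee 5 (Helen): dept_id=2 -> matches Research
  - employee 6 (Wendy): dept_id=2 -> matches Research
  - employee 7 (Alice): dept_id=2 -> matches Research
  - employee 8 (Nate): dept_id=NULL, no match -> kept with NULL
  - employee 9 (Eli): dept_id=3 -> matches Legal
All 9 rows appear; 1 has NULL department.

SQL:
SELECT a.name, b.name AS department
FROM employees a
LEFT JOIN departments b ON a.dept_id = b.id

Result:
name   | department
-------+-----------
Eve    | Research  
Julia  | Marketing 
Chris  | Legal     
Victor | Legal     
Helen  | Research  
Wendy  | Research  
Alice  | Research  
Nate   | NULL      
Eli    | Legal     


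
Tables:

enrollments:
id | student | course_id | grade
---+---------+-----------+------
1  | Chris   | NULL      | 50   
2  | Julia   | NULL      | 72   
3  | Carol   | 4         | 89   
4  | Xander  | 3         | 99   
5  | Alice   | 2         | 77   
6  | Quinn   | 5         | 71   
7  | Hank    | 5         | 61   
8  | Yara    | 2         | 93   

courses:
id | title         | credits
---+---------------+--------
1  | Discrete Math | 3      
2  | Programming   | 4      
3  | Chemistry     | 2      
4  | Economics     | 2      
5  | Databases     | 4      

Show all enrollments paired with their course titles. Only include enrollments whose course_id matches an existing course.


INNER JOIN keeps only enrollments rows whose course_id matches an id in courses. Walk through each enrollment:
  - enrollment 1 (Chris): course_id=NULL, no match -> dropped
  - enrollment 2 (Julia): course_id=NULL, no match -> dropped
  - enrollment 3 (Carol): course_id=4 -> matches Economics
  - enrollment 4 (Xander): course_id=3 -> matches Chemistry
  - enrollment 5 (Alice): course_id=2 -> matches Programming
  - enrollment 6 (Quinn): course_id=5 -> matches Databases
  - enrollment 7 (Hank): course_id=5 -> matches Databases
  - enrollment 8 (Yara): course_id=2 -> matches Programming
So 2 of 8 rows are dropped.

SQL:
SELECT a.student, b.title AS course
FROM enrollments a
INNER JOIN courses b ON a.course_id = b.id

Result:
student | course     
--------+------------
Carol   | Economics  
Xander  | Chemistry  
Alice   | Programming
Quinn   | Databases  
Hank    | Databases  
Yara    | Programming


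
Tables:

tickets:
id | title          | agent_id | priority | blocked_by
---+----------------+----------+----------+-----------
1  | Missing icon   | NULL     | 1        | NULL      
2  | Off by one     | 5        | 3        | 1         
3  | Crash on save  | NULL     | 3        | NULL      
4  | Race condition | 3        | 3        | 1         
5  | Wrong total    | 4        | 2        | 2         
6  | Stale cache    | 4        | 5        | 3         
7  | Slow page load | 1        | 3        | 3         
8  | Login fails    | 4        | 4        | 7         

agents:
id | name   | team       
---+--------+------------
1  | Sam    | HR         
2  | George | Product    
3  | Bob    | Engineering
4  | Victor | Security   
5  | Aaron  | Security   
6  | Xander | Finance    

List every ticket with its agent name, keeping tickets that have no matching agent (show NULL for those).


LEFT JOIN keeps every row from tickets (the left table); where agent_id has no match in agents, the agent columns become NULL. Walk through each ticket:
  - ticket 1 (Missing icon): agent_id=NULL, no match -> kept with NULL
  - ticket 2 (Off by one): agent_id=5 -> matches Aaron
  - ticket 3 (Crash on save): agent_id=NULL, no match -> kept with NULL
  - ticket 4 (Race condition): agent_id=3 -> matches Bob
  - ticket 5 (Wrong total): agent_id=4 -> matches Victor
  - ticket 6 (Stale cache): agent_id=4 -> matches Victor
  - ticket 7 (Slow page load): agent_id=1 -> matches Sam
  - ticket 8 (Login fails): agent_id=4 -> matches Victor
All 8 rows appear; 2 have NULL agent.

SQL:
SELECT a.title, b.name AS agent
FROM tickets a
LEFT JOIN agents b ON a.agent_id = b.id

Result:
title          | agent 
---------------+-------
Missing icon   | NULL  
Off by one     | Aaron 
Crash on save  | NULL  
Race condition | Bob   
Wrong total    | Victor
Stale cache    | Victor
Slow page load | Sam   
Login fails    | Victor


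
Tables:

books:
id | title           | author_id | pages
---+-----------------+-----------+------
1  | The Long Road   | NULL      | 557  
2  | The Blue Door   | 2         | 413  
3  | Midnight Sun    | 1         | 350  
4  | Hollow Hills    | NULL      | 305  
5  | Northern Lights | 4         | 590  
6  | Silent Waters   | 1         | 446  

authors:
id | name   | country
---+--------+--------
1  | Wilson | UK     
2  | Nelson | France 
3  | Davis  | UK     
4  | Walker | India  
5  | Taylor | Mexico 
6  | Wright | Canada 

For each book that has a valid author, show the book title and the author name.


INNER JOIN keeps only books rows whose author_id matches an id in authors. Walk through each book:
  - book 1 (The Long Road): author_id=NULL, no match -> dropped
  - book 2 (The Blue Door): author_id=2 -> matches Nelson
  - book 3 (Midnight Sun): author_id=1 -> matches Wilson
  - book 4 (Hollow Hills): author_id=NULL, no match -> dropped
  - book 5 (Northern Lights): author_id=4 -> matches Walker
  - book 6 (Silent Waters): author_id=1 -> matches Wilson
So 2 of 6 rows are dropped.

SQL:
SELECT a.title, b.name AS author
FROM books a
INNER JOIN authors b ON a.author_id = b.id

Result:
title           | author
----------------+-------
The Blue Door   | Nelson
Midnight Sun    | Wilson
Northern Lights | Walker
Silent Waters   | Wilson


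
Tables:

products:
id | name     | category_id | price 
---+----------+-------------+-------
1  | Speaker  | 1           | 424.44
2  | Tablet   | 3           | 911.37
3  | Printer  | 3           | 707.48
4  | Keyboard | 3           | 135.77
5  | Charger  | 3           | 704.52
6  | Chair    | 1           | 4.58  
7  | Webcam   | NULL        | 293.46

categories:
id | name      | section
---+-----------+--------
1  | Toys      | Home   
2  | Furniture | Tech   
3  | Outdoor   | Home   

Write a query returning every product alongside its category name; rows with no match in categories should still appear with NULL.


LEFT JOIN keeps every row from products (the left table); where category_id has no match in categories, the category columns become NULL. Walk through each product:
  - product 1 (Speaker): category_id=1 -> matches Toys
  - product 2 (Tablet): category_id=3 -> matches Outdoor
  - product 3 (Printer): category_id=3 -> matches Outdoor
  - product 4 (Keyboard): category_id=3 -> matches Outdoor
  - product 5 (Charger): category_id=3 -> matches Outdoor
  - product 6 (Chair): category_id=1 -> matches Toys
  - product 7 (Webcam): category_id=NULL, no match -> kept with NULL
All 7 rows appear; 1 has NULL category.

SQL:
SELECT a.name, b.name AS category
FROM products a
LEFT JOIN categories b ON a.category_id = b.id

Result:
name     | category
---------+---------
Speaker  | Toys    
Tablet   | Outdoor 
Printer  | Outdoor 
Keyboard | Outdoor 
Charger  | Outdoor 
Chair    | Toys    
Webcam   | NULL    


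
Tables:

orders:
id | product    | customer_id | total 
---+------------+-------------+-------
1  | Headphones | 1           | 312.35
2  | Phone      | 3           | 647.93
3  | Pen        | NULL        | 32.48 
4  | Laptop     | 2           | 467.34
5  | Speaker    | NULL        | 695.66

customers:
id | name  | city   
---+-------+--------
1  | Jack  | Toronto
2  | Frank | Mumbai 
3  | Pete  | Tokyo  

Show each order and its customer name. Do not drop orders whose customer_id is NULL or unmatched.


LEFT JOIN keeps every row from orders (the left table); where customer_id has no match in customers, the customer columns become NULL. Walk through each order:
  - order 1 (Headphones): customer_id=1 -> matches Jack
  - order 2 (Phone): customer_id=3 -> matches Pete
  - order 3 (Pen): customer_id=NULL, no match -> kept with NULL
  - order 4 (Laptop): customer_id=2 -> matches Frank
  - order 5 (Speaker): customer_id=NULL, no match -> kept with NULL
All 5 rows appear; 2 have NULL customer.

SQL:
SELECT a.product, b.name AS customer
FROM orders a
LEFT JOIN customers b ON a.customer_id = b.id

Result:
product    | customer
-----------+---------
Headphones | Jack    
Phone      | Pete    
Pen        | NULL    
Laptop     | Frank   
Speaker    | NULL    


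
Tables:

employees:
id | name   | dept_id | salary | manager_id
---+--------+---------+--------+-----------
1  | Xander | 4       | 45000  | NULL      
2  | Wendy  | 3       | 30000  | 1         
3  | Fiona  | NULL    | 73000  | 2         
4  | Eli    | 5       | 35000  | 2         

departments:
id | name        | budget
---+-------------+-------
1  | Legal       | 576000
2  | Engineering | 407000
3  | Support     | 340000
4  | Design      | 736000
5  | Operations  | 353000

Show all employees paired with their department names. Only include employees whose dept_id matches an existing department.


INNER JOIN keeps only employees rows whose dept_id matches an id in departments. Walk through each employee:
  - employee 1 (Xander): dept_id=4 -> matches Design
  - employee 2 (Wendy): dept_id=3 -> matches Support
  - employee 3 (Fiona): dept_id=NULL, no match -> dropped
  - employee 4 (Eli): dept_id=5 -> matches Operations
So 1 of 4 rows is dropped.

SQL:
SELECT a.name, b.name AS department
FROM employees a
INNER JOIN departments b ON a.dept_id = b.id

Result:
name   | department
-------+-----------
Xander | Design    
Wendy  | Support   
Eli    | Operations


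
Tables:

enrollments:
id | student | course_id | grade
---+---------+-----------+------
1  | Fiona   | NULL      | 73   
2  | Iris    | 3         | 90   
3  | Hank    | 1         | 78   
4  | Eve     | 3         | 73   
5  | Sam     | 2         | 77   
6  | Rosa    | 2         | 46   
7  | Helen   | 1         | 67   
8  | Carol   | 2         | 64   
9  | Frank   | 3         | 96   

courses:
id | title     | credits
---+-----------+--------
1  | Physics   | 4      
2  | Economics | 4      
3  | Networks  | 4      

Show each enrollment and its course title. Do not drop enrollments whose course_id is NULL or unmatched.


LEFT JOIN keeps every row from enrollments (the left table); where course_id has no match in courses, the course columns become NULL. Walk through each enrollment:
  - enrollment 1 (Fiona): course_id=NULL, no match -> kept with NULL
  - enrollment 2 (Iris): course_id=3 -> matches Networks
  - enrollment 3 (Hank): course_id=1 -> matches Physics
  - enrollment 4 (Eve): course_id=3 -> matches Networks
  - enrollment 5 (Sam): course_id=2 -> matches Economics
  - enrollment 6 (Rosa): course_id=2 -> matches Economics
  - enrollment 7 (Helen): course_id=1 -> matches Physics
  - enrollment 8 (Carol): course_id=2 -> matches Economics
  - enrollment 9 (Frank): course_id=3 -> matches Networks
All 9 rows appear; 1 has NULL course.

SQL:
SELECT a.student, b.title AS course
FROM enrollments a
LEFT JOIN courses b ON a.course_id = b.id

Result:
student | course   
--------+----------
Fiona   | NULL     
Iris    | Networks 
Hank    | Physics  
Eve     | Networks 
Sam     | Economics
Rosa    | Economics
Helen   | Physics  
Carol   | Economics
Frank   | Networks 


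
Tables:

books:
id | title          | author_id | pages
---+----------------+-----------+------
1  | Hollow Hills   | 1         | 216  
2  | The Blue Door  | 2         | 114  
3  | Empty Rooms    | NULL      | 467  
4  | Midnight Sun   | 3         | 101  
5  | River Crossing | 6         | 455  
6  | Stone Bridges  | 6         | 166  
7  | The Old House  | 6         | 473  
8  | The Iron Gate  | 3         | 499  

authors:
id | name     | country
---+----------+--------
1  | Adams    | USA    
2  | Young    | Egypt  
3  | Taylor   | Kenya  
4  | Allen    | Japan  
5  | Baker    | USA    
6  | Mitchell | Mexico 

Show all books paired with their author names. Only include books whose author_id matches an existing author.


INNER JOIN keeps only books rows whose author_id matches an id in authors. Walk through each book:
  - book 1 (Hollow Hills): author_id=1 -> matches Adams
  - book 2 (The Blue Door): author_id=2 -> matches Young
  - book 3 (Empty Rooms): author_id=NULL, no match -> dropped
  - book 4 (Midnight Sun): author_id=3 -> matches Taylor
  - book 5 (River Crossing): author_id=6 -> matches Mitchell
  - book 6 (Stone Bridges): author_id=6 -> matches Mitchell
  - book 7 (The Old House): author_id=6 -> matches Mitchell
  - book 8 (The Iron Gate): author_id=3 -> matches Taylor
So 1 of 8 rows is dropped.

SQL:
SELECT a.title, b.name AS author
FROM books a
INNER JOIN authors b ON a.author_id = b.id

Result:
title          | author  
---------------+---------
Hollow Hills   | Adams   
The Blue Door  | Young   
Midnight Sun   | Taylor  
River Crossing | Mitchell
Stone Bridges  | Mitchell
The Old House  | Mitchell
The Iron Gate  | Taylor  


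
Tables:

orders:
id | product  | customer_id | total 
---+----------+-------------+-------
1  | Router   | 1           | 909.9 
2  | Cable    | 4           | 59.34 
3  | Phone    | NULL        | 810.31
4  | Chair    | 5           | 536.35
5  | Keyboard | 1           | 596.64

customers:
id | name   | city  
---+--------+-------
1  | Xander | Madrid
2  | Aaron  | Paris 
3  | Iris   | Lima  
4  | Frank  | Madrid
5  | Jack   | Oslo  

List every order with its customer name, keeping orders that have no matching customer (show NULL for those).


LEFT JOIN keeps every row from orders (the left table); where customer_id has no match in customers, the customer columns become NULL. Walk through each order:
  - order 1 (Router): customer_id=1 -> matches Xander
  - order 2 (Cable): customer_id=4 -> matches Frank
  - order 3 (Phone): customer_id=NULL, no match -> kept with NULL
  - order 4 (Chair): customer_id=5 -> matches Jack
  - order 5 (Keyboard): customer_id=1 -> matches Xander
All 5 rows appear; 1 has NULL customer.

SQL:
SELECT a.product, b.name AS customer
FROM orders a
LEFT JOIN customers b ON a.customer_id = b.id

Result:
product  | customer
---------+---------
Router   | Xander  
Cable    | Frank   
Phone    | NULL    
Chair    | Jack    
Keyboard | Xander  


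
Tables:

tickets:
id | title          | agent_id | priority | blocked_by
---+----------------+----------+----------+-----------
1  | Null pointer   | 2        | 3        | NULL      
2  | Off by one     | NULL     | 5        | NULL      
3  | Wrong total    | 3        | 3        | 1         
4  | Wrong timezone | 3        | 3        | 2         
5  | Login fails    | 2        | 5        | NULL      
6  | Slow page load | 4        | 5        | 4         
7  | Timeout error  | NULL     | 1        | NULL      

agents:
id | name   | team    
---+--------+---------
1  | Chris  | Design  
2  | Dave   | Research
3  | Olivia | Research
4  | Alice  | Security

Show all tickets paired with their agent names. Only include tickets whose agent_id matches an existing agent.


INNER JOIN keeps only tickets rows whose agent_id matches an id in agents. Walk through each ticket:
  - ticket 1 (Null pointer): agent_id=2 -> matches Dave
  - ticket 2 (Off by one): agent_id=NULL, no match -> dropped
  - ticket 3 (Wrong total): agent_id=3 -> matches Olivia
  - ticket 4 (Wrong timezone): agent_id=3 -> matches Olivia
  - ticket 5 (Login fails): agent_id=2 -> matches Dave
  - ticket 6 (Slow page load): agent_id=4 -> matches Alice
  - ticket 7 (Timeout error): agent_id=NULL, no match -> dropped
So 2 of 7 rows are dropped.

SQL:
SELECT a.title, b.name AS agent
FROM tickets a
INNER JOIN agents b ON a.agent_id = b.id

Result:
title          | agent 
---------------+-------
Null pointer   | Dave  
Wrong total    | Olivia
Wrong timezone | Olivia
Login fails    | Dave  
Slow page load | Alice 


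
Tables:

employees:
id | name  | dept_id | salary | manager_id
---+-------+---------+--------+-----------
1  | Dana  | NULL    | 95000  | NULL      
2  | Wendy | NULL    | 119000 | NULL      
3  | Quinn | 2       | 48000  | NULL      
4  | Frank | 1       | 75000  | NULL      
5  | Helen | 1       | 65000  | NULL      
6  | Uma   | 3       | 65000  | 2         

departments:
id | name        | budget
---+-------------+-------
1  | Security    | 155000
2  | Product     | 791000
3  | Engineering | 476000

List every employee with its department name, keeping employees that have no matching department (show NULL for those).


LEFT JOIN keeps every row from employees (the left table); where dept_id has no match in departments, the department columns become NULL. Walk through each employee:
  - employee 1 (Dana): dept_id=NULL, no match -> kept with NULL
  - employee 2 (Wendy): dept_id=NULL, no match -> kept with NULL
  - employee 3 (Quinn): dept_id=2 -> matches Product
  - employee 4 (Frank): dept_id=1 -> matches Security
  - employee 5 (Helen): dept_id=1 -> matches Security
  - employee 6 (Uma): dept_id=3 -> matches Engineering
All 6 rows appear; 2 have NULL department.

SQL:
SELECT a.name, b.name AS department
FROM employees a
LEFT JOIN departments b ON a.dept_id = b.id

Result:
name  | department 
------+------------
Dana  | NULL       
Wendy | NULL       
Quinn | Product    
Frank | Security   
Helen | Security   
Uma   | Engineering
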